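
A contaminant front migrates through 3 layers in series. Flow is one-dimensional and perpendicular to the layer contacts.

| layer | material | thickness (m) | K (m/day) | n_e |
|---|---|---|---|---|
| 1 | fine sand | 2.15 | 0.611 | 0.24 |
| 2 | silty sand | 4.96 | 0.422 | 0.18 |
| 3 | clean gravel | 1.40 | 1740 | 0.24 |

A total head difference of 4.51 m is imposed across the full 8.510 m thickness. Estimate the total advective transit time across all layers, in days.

With flow normal to the layers, continuity requires the same specific discharge q through every layer.
Σ(b_i/K_i) = 2.15/0.611 + 4.96/0.422 + 1.40/1740 = 15.27 d.
q = Δh / Σ(b_i/K_i) = 4.51 / 15.27 = 0.2953 m/day.
In each layer the seepage velocity is v_i = q/n_i, so the layer transit time is t_i = b_i·n_i / q:
  layer 1 (fine sand): t_1 = 2.15 × 0.24 / 0.2953 = 1.747 d
  layer 2 (silty sand): t_2 = 4.96 × 0.18 / 0.2953 = 3.023 d
  layer 3 (clean gravel): t_3 = 1.40 × 0.24 / 0.2953 = 1.138 d
Total t = Σ t_i = 5.909 days.

5.91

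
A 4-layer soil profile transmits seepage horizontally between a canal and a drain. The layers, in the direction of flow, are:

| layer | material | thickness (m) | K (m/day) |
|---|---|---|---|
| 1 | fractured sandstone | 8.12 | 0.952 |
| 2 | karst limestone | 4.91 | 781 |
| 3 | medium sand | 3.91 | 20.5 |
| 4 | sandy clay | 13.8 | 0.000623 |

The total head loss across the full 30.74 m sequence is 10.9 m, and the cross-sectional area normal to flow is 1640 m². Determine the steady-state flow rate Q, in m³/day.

Flow is perpendicular to layering, so the layers act in series and the equivalent K is the thickness-weighted harmonic mean.
Total thickness L = 8.12 + 4.91 + 3.91 + 13.8 = 30.74 m.
Σ(b_i/K_i) = 8.12/0.952 + 4.91/781 + 3.91/20.5 + 13.8/0.000623 = 22160 d.
K_eq = L / Σ(b_i/K_i) = 30.74 / 22160 = 0.001387 m/day.
Q = K_eq · A · (Δh/L) = 0.001387 × 1640 × (10.9/30.74) = 0.8067 m³/day.

0.807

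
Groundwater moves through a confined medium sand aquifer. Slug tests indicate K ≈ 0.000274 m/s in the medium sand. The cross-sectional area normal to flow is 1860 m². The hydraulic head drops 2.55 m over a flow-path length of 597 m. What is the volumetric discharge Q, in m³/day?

188

Convert K: 0.000274 m/s × 86400 = 23.67 m/day.
Hydraulic gradient i = Δh / L = 2.55 / 597 = 0.004271.
Darcy's law: Q = K · A · i = 23.67 × 1860 × 0.004271 = 188.1 m³/day.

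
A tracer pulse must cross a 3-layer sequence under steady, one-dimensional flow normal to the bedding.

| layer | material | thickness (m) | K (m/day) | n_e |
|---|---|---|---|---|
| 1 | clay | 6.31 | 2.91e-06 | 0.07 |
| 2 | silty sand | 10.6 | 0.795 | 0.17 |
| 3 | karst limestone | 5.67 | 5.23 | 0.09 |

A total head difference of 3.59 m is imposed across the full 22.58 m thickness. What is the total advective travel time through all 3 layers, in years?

4550

With flow normal to the layers, continuity requires the same specific discharge q through every layer.
Σ(b_i/K_i) = 6.31/2.91e-06 + 10.6/0.795 + 5.67/5.23 = 2.168e+06 d.
q = Δh / Σ(b_i/K_i) = 3.59 / 2.168e+06 = 1.656e-06 m/day.
In each layer the seepage velocity is v_i = q/n_i, so the layer transit time is t_i = b_i·n_i / q:
  layer 1 (clay): t_1 = 6.31 × 0.07 / 1.656e-06 = 2.668e+05 d
  layer 2 (silty sand): t_2 = 10.6 × 0.17 / 1.656e-06 = 1.088e+06 d
  layer 3 (karst limestone): t_3 = 5.67 × 0.09 / 1.656e-06 = 3.082e+05 d
Total t = Σ t_i = 1.663e+06 days = 4554 years.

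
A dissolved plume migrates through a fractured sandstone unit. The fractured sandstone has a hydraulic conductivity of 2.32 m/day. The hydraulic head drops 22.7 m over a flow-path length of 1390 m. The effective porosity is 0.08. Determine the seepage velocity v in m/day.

Hydraulic gradient i = Δh / L = 22.7 / 1390 = 0.01633.
Darcy flux q = K · i = 2.320 × 0.01633 = 0.03789 m/day.
Seepage velocity v = q / n_e = 0.03789 / 0.08 = 0.4736 m/day.

0.474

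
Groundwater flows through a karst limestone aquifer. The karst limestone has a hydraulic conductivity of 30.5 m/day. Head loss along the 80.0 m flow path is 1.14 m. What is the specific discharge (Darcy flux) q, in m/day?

0.435

Hydraulic gradient i = Δh / L = 1.14 / 80.0 = 0.01425.
Specific discharge q = K · i = 30.50 × 0.01425 = 0.4346 m/day.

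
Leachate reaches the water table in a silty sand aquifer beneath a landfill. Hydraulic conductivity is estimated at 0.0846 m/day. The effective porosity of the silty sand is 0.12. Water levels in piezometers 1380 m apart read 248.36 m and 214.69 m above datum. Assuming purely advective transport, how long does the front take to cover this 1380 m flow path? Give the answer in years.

220

Hydraulic gradient i = (248.36 − 214.69) / 1380 = 33.67 / 1380 = 0.02440.
Darcy flux q = K · i = 0.08460 × 0.02440 = 0.002064 m/day.
Seepage velocity v = q / n_e = 0.002064 / 0.12 = 0.01720 m/day.
Travel time t = L / v = 1380 / 0.01720 = 80228 days = 219.7 years.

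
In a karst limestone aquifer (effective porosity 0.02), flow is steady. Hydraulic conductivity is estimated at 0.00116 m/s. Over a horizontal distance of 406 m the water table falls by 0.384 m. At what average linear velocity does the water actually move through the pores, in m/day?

4.74

Convert K: 0.00116 m/s × 86400 = 100.2 m/day.
Hydraulic gradient i = Δh / L = 0.384 / 406 = 0.0009458.
Darcy flux q = K · i = 100.2 × 0.0009458 = 0.09479 m/day.
Seepage velocity v = q / n_e = 0.09479 / 0.02 = 4.740 m/day.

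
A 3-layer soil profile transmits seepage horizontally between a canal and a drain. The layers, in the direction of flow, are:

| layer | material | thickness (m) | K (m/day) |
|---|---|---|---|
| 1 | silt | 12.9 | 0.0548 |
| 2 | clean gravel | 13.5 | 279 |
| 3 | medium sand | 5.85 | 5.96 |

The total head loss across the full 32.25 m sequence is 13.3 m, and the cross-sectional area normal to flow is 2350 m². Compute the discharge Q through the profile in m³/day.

Flow is perpendicular to layering, so the layers act in series and the equivalent K is the thickness-weighted harmonic mean.
Total thickness L = 12.9 + 13.5 + 5.85 = 32.25 m.
Σ(b_i/K_i) = 12.9/0.0548 + 13.5/279 + 5.85/5.96 = 236.4 d.
K_eq = L / Σ(b_i/K_i) = 32.25 / 236.4 = 0.1364 m/day.
Q = K_eq · A · (Δh/L) = 0.1364 × 2350 × (13.3/32.25) = 132.2 m³/day.

132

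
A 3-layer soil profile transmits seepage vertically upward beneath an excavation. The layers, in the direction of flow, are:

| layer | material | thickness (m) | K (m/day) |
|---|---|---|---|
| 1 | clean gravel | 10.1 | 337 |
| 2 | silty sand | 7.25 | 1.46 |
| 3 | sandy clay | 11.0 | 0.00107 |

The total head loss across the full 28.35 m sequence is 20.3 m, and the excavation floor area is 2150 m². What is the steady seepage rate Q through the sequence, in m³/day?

4.24

Flow is perpendicular to layering, so the layers act in series and the equivalent K is the thickness-weighted harmonic mean.
Total thickness L = 10.1 + 7.25 + 11.0 = 28.35 m.
Σ(b_i/K_i) = 10.1/337 + 7.25/1.46 + 11.0/0.00107 = 10285 d.
K_eq = L / Σ(b_i/K_i) = 28.35 / 10285 = 0.002756 m/day.
Q = K_eq · A · (Δh/L) = 0.002756 × 2150 × (20.3/28.35) = 4.243 m³/day.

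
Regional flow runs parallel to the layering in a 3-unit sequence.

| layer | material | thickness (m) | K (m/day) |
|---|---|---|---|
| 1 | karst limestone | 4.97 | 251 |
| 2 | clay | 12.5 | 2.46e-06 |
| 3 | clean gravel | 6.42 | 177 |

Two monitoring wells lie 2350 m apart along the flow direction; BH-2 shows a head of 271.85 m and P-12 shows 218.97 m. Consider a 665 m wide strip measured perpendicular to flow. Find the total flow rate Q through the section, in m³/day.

35700

Flow is parallel to layering, so each bed carries its own Darcy discharge and the transmissivities add.
Σ(K_i·b_i) = 251×4.97 + 2.46e-06×12.5 + 177×6.42 = 2384 m²/day.
Hydraulic gradient i = (271.85 − 218.97) / 2350 = 52.88 / 2350 = 0.02250.
Q = Σ(K_i·b_i) · W · i = 2384 × 665 × 0.02250 = 35671 m³/day.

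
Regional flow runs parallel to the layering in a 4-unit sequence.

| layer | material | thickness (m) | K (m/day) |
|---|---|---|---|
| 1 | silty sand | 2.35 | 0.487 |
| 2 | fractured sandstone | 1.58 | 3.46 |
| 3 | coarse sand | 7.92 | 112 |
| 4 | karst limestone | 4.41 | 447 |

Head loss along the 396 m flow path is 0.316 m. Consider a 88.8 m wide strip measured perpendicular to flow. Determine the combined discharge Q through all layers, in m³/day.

203

Flow is parallel to layering, so each bed carries its own Darcy discharge and the transmissivities add.
Σ(K_i·b_i) = 0.487×2.35 + 3.46×1.58 + 112×7.92 + 447×4.41 = 2865 m²/day.
Hydraulic gradient i = Δh / L = 0.316 / 396 = 0.0007980.
Q = Σ(K_i·b_i) · W · i = 2865 × 88.8 × 0.0007980 = 203.0 m³/day.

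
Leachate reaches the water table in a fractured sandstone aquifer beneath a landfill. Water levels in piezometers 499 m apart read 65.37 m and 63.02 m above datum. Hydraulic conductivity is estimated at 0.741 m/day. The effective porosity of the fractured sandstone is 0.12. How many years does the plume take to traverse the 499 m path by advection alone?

Hydraulic gradient i = (65.37 − 63.02) / 499 = 2.35 / 499 = 0.004709.
Darcy flux q = K · i = 0.7410 × 0.004709 = 0.003490 m/day.
Seepage velocity v = q / n_e = 0.003490 / 0.12 = 0.02908 m/day.
Travel time t = L / v = 499 / 0.02908 = 17159 days = 46.98 years.

47.0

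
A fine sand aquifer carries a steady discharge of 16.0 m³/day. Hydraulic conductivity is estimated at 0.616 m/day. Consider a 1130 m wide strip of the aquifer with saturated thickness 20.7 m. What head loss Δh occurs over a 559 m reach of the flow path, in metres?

Cross-sectional area A = 1130 × 20.7 = 23391 m².
From Q = K·A·i, i = Q / (K·A) = 16.0 / (0.6160 × 23391) = 0.001110.
Head loss Δh = i · L = 0.001110 × 559 = 0.6207 m.

0.621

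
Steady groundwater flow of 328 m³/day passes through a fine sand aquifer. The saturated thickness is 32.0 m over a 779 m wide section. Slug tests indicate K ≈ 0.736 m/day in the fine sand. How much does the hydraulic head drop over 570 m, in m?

Cross-sectional area A = 779 × 32.0 = 24928 m².
From Q = K·A·i, i = Q / (K·A) = 328 / (0.7360 × 24928) = 0.01788.
Head loss Δh = i · L = 0.01788 × 570 = 10.19 m.

10.2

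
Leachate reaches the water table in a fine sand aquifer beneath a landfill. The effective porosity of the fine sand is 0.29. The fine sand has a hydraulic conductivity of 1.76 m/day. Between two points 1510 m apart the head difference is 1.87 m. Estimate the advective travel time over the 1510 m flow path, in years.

550

Hydraulic gradient i = Δh / L = 1.87 / 1510 = 0.001238.
Darcy flux q = K · i = 1.760 × 0.001238 = 0.002180 m/day.
Seepage velocity v = q / n_e = 0.002180 / 0.29 = 0.007516 m/day.
Travel time t = L / v = 1510 / 0.007516 = 2.009e+05 days = 550.1 years.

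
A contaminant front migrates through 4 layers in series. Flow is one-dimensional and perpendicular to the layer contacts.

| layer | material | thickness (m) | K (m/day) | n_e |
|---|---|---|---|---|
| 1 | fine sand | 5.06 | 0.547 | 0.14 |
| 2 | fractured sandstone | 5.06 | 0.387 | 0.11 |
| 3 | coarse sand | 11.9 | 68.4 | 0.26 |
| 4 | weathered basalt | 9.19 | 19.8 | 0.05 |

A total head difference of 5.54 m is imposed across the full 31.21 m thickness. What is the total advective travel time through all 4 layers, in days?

20.0

With flow normal to the layers, continuity requires the same specific discharge q through every layer.
Σ(b_i/K_i) = 5.06/0.547 + 5.06/0.387 + 11.9/68.4 + 9.19/19.8 = 22.96 d.
q = Δh / Σ(b_i/K_i) = 5.54 / 22.96 = 0.2413 m/day.
In each layer the seepage velocity is v_i = q/n_i, so the layer transit time is t_i = b_i·n_i / q:
  layer 1 (fine sand): t_1 = 5.06 × 0.14 / 0.2413 = 2.936 d
  layer 2 (fractured sandstone): t_2 = 5.06 × 0.11 / 0.2413 = 2.307 d
  layer 3 (coarse sand): t_3 = 11.9 × 0.26 / 0.2413 = 12.82 d
  layer 4 (weathered basalt): t_4 = 9.19 × 0.05 / 0.2413 = 1.905 d
Total t = Σ t_i = 19.97 days.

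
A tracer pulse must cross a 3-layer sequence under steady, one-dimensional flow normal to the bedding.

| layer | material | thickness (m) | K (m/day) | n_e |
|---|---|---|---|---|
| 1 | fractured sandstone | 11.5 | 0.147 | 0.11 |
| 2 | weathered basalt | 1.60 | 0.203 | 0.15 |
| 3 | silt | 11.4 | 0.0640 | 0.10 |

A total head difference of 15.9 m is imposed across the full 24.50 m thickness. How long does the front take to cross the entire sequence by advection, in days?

With flow normal to the layers, continuity requires the same specific discharge q through every layer.
Σ(b_i/K_i) = 11.5/0.147 + 1.60/0.203 + 11.4/0.0640 = 264.2 d.
q = Δh / Σ(b_i/K_i) = 15.9 / 264.2 = 0.06017 m/day.
In each layer the seepage velocity is v_i = q/n_i, so the layer transit time is t_i = b_i·n_i / q:
  layer 1 (fractured sandstone): t_1 = 11.5 × 0.11 / 0.06017 = 21.02 d
  layer 2 (weathered basalt): t_2 = 1.60 × 0.15 / 0.06017 = 3.988 d
  layer 3 (silt): t_3 = 11.4 × 0.10 / 0.06017 = 18.95 d
Total t = Σ t_i = 43.96 days.

44.0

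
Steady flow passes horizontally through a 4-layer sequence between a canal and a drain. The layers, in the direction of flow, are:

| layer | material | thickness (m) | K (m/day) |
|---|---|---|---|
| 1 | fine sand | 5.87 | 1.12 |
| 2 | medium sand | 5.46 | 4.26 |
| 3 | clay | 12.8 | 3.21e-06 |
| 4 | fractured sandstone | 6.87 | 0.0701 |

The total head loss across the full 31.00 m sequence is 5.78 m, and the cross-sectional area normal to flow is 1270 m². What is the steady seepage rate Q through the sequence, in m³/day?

Flow is perpendicular to layering, so the layers act in series and the equivalent K is the thickness-weighted harmonic mean.
Total thickness L = 5.87 + 5.46 + 12.8 + 6.87 = 31.00 m.
Σ(b_i/K_i) = 5.87/1.12 + 5.46/4.26 + 12.8/3.21e-06 + 6.87/0.0701 = 3.988e+06 d.
K_eq = L / Σ(b_i/K_i) = 31.00 / 3.988e+06 = 7.774e-06 m/day.
Q = K_eq · A · (Δh/L) = 7.774e-06 × 1270 × (5.78/31.00) = 0.001841 m³/day.

0.00184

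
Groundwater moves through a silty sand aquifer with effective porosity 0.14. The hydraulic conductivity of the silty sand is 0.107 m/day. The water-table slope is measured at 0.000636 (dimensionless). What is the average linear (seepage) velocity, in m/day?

0.000486

Hydraulic gradient i = 0.000636.
Darcy flux q = K · i = 0.1070 × 0.0006360 = 6.805e-05 m/day.
Seepage velocity v = q / n_e = 6.805e-05 / 0.14 = 0.0004861 m/day.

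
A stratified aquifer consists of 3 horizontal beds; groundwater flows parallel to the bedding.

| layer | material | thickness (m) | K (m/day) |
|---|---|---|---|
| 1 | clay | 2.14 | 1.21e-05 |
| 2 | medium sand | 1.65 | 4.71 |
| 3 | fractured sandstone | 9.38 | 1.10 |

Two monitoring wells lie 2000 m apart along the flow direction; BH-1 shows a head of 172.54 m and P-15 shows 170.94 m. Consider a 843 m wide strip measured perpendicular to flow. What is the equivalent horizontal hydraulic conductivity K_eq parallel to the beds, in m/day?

Flow is parallel to layering, so each bed carries its own Darcy discharge and the transmissivities add.
Σ(K_i·b_i) = 1.21e-05×2.14 + 4.71×1.65 + 1.10×9.38 = 18.09 m²/day.
Total thickness b = 13.17 m, so K_eq = Σ(K_i·b_i)/b = 1.374 m/day.

1.37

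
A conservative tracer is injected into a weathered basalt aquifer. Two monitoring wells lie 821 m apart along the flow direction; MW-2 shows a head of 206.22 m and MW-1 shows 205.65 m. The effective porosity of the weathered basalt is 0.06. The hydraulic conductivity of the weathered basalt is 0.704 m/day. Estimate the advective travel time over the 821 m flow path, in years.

276

Hydraulic gradient i = (206.22 − 205.65) / 821 = 0.57 / 821 = 0.0006943.
Darcy flux q = K · i = 0.7040 × 0.0006943 = 0.0004888 m/day.
Seepage velocity v = q / n_e = 0.0004888 / 0.06 = 0.008146 m/day.
Travel time t = L / v = 821 / 0.008146 = 1.008e+05 days = 275.9 years.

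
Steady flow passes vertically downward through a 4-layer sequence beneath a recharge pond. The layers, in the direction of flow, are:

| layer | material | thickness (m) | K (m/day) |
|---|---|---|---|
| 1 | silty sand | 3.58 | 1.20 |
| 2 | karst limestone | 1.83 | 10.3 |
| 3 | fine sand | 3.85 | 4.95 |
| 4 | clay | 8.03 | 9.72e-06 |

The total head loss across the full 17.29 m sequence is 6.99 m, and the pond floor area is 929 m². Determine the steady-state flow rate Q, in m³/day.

0.00786

Flow is perpendicular to layering, so the layers act in series and the equivalent K is the thickness-weighted harmonic mean.
Total thickness L = 3.58 + 1.83 + 3.85 + 8.03 = 17.29 m.
Σ(b_i/K_i) = 3.58/1.20 + 1.83/10.3 + 3.85/4.95 + 8.03/9.72e-06 = 8.261e+05 d.
K_eq = L / Σ(b_i/K_i) = 17.29 / 8.261e+05 = 2.093e-05 m/day.
Q = K_eq · A · (Δh/L) = 2.093e-05 × 929 × (6.99/17.29) = 0.007860 m³/day.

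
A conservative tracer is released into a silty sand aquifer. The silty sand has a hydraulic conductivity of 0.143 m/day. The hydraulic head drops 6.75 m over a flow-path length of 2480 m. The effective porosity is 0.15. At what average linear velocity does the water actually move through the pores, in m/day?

0.00259

Hydraulic gradient i = Δh / L = 6.75 / 2480 = 0.002722.
Darcy flux q = K · i = 0.1430 × 0.002722 = 0.0003892 m/day.
Seepage velocity v = q / n_e = 0.0003892 / 0.15 = 0.002595 m/day.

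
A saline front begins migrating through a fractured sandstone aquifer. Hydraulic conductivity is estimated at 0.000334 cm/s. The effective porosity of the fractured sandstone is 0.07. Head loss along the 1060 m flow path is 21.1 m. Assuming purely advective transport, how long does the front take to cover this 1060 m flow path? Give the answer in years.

35.4

Convert K: 0.000334 cm/s × 864 = 0.2886 m/day.
Hydraulic gradient i = Δh / L = 21.1 / 1060 = 0.01991.
Darcy flux q = K · i = 0.2886 × 0.01991 = 0.005744 m/day.
Seepage velocity v = q / n_e = 0.005744 / 0.07 = 0.08206 m/day.
Travel time t = L / v = 1060 / 0.08206 = 12917 days = 35.37 years.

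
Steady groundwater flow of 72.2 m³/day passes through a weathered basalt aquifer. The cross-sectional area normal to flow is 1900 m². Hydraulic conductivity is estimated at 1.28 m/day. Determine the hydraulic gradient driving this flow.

From Q = K·A·i, i = Q / (K·A) = 72.2 / (1.280 × 1900) = 0.02969.

0.0297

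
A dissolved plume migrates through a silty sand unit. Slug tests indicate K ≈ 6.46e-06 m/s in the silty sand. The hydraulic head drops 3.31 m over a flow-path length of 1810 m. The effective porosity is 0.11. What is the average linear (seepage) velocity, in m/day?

Convert K: 6.46e-06 m/s × 86400 = 0.5581 m/day.
Hydraulic gradient i = Δh / L = 3.31 / 1810 = 0.001829.
Darcy flux q = K · i = 0.5581 × 0.001829 = 0.001021 m/day.
Seepage velocity v = q / n_e = 0.001021 / 0.11 = 0.009279 m/day.

0.00928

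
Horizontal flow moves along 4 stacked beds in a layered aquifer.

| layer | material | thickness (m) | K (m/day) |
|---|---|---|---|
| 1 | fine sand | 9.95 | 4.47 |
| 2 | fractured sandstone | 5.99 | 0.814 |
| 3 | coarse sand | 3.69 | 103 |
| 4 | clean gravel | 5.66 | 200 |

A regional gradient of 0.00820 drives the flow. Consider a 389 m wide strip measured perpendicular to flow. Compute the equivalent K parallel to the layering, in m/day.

Flow is parallel to layering, so each bed carries its own Darcy discharge and the transmissivities add.
Σ(K_i·b_i) = 4.47×9.95 + 0.814×5.99 + 103×3.69 + 200×5.66 = 1561 m²/day.
Total thickness b = 25.29 m, so K_eq = Σ(K_i·b_i)/b = 61.74 m/day.

61.7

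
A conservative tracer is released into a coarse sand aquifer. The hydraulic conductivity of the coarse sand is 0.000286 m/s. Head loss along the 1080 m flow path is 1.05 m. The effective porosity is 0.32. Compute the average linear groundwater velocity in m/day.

0.0751

Convert K: 0.000286 m/s × 86400 = 24.71 m/day.
Hydraulic gradient i = Δh / L = 1.05 / 1080 = 0.0009722.
Darcy flux q = K · i = 24.71 × 0.0009722 = 0.02402 m/day.
Seepage velocity v = q / n_e = 0.02402 / 0.32 = 0.07508 m/day.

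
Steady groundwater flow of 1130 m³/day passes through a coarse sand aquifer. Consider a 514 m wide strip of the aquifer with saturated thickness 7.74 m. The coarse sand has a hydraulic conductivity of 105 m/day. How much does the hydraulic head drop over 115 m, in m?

0.311

Cross-sectional area A = 514 × 7.74 = 3978 m².
From Q = K·A·i, i = Q / (K·A) = 1130 / (105.0 × 3978) = 0.002705.
Head loss Δh = i · L = 0.002705 × 115 = 0.3111 m.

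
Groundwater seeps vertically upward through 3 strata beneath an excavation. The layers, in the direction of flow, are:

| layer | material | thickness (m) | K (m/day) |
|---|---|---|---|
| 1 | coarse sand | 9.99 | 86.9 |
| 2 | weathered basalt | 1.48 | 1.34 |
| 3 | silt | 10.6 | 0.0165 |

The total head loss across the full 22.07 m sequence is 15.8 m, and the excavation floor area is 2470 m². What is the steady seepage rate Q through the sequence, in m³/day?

60.6

Flow is perpendicular to layering, so the layers act in series and the equivalent K is the thickness-weighted harmonic mean.
Total thickness L = 9.99 + 1.48 + 10.6 = 22.07 m.
Σ(b_i/K_i) = 9.99/86.9 + 1.48/1.34 + 10.6/0.0165 = 643.6 d.
K_eq = L / Σ(b_i/K_i) = 22.07 / 643.6 = 0.03429 m/day.
Q = K_eq · A · (Δh/L) = 0.03429 × 2470 × (15.8/22.07) = 60.63 m³/day.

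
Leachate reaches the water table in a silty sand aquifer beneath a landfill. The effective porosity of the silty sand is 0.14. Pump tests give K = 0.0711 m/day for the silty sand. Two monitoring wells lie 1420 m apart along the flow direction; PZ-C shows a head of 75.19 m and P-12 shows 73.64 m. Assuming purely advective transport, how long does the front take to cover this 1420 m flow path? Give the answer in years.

Hydraulic gradient i = (75.19 − 73.64) / 1420 = 1.55 / 1420 = 0.001092.
Darcy flux q = K · i = 0.07110 × 0.001092 = 7.761e-05 m/day.
Seepage velocity v = q / n_e = 7.761e-05 / 0.14 = 0.0005544 m/day.
Travel time t = L / v = 1420 / 0.0005544 = 2.562e+06 days = 7013 years.

7010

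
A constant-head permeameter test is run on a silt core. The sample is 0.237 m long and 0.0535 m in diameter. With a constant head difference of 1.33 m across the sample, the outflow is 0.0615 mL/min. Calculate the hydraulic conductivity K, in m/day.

0.00702

Cross-sectional area A = π·(d/2)² = π × (0.0535/2)² = 0.002248 m².
Convert discharge: 0.0615 mL/min = 1.025e-09 m³/s.
Darcy's law rearranged: K = Q·L / (A·Δh) = 1.025e-09 × 0.237 / (0.002248 × 1.33) = 8.125e-08 m/s = 0.007020 m/day.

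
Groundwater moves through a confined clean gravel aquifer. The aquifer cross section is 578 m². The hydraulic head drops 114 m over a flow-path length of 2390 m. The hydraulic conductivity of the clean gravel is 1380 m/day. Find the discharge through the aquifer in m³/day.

Hydraulic gradient i = Δh / L = 114 / 2390 = 0.04770.
Darcy's law: Q = K · A · i = 1380 × 578.0 × 0.04770 = 38046 m³/day.

38000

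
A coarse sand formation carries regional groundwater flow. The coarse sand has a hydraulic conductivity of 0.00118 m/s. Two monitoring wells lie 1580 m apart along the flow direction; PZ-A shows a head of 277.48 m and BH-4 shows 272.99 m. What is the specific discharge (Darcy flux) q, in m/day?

Convert K: 0.00118 m/s × 86400 = 102.0 m/day.
Hydraulic gradient i = (277.48 − 272.99) / 1580 = 4.49 / 1580 = 0.002842.
Specific discharge q = K · i = 102.0 × 0.002842 = 0.2897 m/day.

0.290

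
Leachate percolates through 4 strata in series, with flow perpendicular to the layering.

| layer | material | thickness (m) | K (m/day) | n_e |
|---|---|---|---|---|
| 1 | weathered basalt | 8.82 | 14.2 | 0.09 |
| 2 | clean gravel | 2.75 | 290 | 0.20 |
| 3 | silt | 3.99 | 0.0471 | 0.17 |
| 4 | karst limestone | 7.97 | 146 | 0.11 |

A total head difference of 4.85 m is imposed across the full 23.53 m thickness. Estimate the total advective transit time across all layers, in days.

51.0

With flow normal to the layers, continuity requires the same specific discharge q through every layer.
Σ(b_i/K_i) = 8.82/14.2 + 2.75/290 + 3.99/0.0471 + 7.97/146 = 85.40 d.
q = Δh / Σ(b_i/K_i) = 4.85 / 85.40 = 0.05679 m/day.
In each layer the seepage velocity is v_i = q/n_i, so the layer transit time is t_i = b_i·n_i / q:
  layer 1 (weathered basalt): t_1 = 8.82 × 0.09 / 0.05679 = 13.98 d
  layer 2 (clean gravel): t_2 = 2.75 × 0.20 / 0.05679 = 9.684 d
  layer 3 (silt): t_3 = 3.99 × 0.17 / 0.05679 = 11.94 d
  layer 4 (karst limestone): t_4 = 7.97 × 0.11 / 0.05679 = 15.44 d
Total t = Σ t_i = 51.04 days.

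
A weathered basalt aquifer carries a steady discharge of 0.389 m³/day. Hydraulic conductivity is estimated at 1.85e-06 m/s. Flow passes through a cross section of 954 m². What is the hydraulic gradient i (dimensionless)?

0.00255

Convert K: 1.85e-06 m/s × 86400 = 0.1598 m/day.
From Q = K·A·i, i = Q / (K·A) = 0.389 / (0.1598 × 954.0) = 0.002551.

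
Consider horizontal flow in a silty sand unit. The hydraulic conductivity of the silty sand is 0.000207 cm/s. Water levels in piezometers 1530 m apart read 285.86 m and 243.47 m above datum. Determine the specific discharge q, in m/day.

0.00496

Convert K: 0.000207 cm/s × 864 = 0.1788 m/day.
Hydraulic gradient i = (285.86 − 243.47) / 1530 = 42.39 / 1530 = 0.02771.
Specific discharge q = K · i = 0.1788 × 0.02771 = 0.004955 m/day.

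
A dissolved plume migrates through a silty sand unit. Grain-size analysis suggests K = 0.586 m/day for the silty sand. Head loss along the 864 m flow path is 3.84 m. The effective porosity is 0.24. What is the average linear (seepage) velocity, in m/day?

0.0109

Hydraulic gradient i = Δh / L = 3.84 / 864 = 0.004444.
Darcy flux q = K · i = 0.5860 × 0.004444 = 0.002604 m/day.
Seepage velocity v = q / n_e = 0.002604 / 0.24 = 0.01085 m/day.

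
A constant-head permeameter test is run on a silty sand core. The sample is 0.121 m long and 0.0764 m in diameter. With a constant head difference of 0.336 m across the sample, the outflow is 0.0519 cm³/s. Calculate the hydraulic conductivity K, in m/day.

Cross-sectional area A = π·(d/2)² = π × (0.0764/2)² = 0.004584 m².
Convert discharge: 0.0519 cm³/s = 5.190e-08 m³/s.
Darcy's law rearranged: K = Q·L / (A·Δh) = 5.190e-08 × 0.121 / (0.004584 × 0.336) = 4.077e-06 m/s = 0.3522 m/day.

0.352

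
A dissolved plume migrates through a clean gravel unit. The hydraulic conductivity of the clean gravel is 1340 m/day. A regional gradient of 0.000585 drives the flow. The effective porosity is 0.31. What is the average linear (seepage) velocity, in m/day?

Hydraulic gradient i = 0.000585.
Darcy flux q = K · i = 1340 × 0.0005850 = 0.7839 m/day.
Seepage velocity v = q / n_e = 0.7839 / 0.31 = 2.529 m/day.

2.53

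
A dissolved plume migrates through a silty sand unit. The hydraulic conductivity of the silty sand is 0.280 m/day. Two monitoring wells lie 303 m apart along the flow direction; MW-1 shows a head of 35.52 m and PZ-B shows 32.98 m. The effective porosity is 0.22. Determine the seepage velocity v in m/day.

Hydraulic gradient i = (35.52 − 32.98) / 303 = 2.54 / 303 = 0.008383.
Darcy flux q = K · i = 0.2800 × 0.008383 = 0.002347 m/day.
Seepage velocity v = q / n_e = 0.002347 / 0.22 = 0.01067 m/day.

0.0107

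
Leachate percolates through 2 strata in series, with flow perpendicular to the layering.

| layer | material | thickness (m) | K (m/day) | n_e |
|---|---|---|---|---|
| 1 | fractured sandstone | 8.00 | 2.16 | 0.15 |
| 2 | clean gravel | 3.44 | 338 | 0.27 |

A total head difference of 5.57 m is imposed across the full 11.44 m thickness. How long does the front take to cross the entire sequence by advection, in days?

With flow normal to the layers, continuity requires the same specific discharge q through every layer.
Σ(b_i/K_i) = 8.00/2.16 + 3.44/338 = 3.714 d.
q = Δh / Σ(b_i/K_i) = 5.57 / 3.714 = 1.500 m/day.
In each layer the seepage velocity is v_i = q/n_i, so the layer transit time is t_i = b_i·n_i / q:
  layer 1 (fractured sandstone): t_1 = 8.00 × 0.15 / 1.500 = 0.8001 d
  layer 2 (clean gravel): t_2 = 3.44 × 0.27 / 1.500 = 0.6193 d
Total t = Σ t_i = 1.419 days.

1.42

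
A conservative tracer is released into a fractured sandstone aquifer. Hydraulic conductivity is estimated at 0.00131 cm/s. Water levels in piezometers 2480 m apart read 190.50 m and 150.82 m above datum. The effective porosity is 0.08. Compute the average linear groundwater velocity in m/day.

Convert K: 0.00131 cm/s × 864 = 1.132 m/day.
Hydraulic gradient i = (190.50 − 150.82) / 2480 = 39.68 / 2480 = 0.01600.
Darcy flux q = K · i = 1.132 × 0.01600 = 0.01811 m/day.
Seepage velocity v = q / n_e = 0.01811 / 0.08 = 0.2264 m/day.

0.226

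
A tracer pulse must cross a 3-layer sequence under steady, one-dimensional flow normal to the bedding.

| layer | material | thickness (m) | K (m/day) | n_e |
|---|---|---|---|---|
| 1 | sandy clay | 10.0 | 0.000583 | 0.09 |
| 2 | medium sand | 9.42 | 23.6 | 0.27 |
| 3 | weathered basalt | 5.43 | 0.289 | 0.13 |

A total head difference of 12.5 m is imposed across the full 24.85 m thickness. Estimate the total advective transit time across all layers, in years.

15.6

With flow normal to the layers, continuity requires the same specific discharge q through every layer.
Σ(b_i/K_i) = 10.0/0.000583 + 9.42/23.6 + 5.43/0.289 = 17172 d.
q = Δh / Σ(b_i/K_i) = 12.5 / 17172 = 0.0007279 m/day.
In each layer the seepage velocity is v_i = q/n_i, so the layer transit time is t_i = b_i·n_i / q:
  layer 1 (sandy clay): t_1 = 10.0 × 0.09 / 0.0007279 = 1236 d
  layer 2 (medium sand): t_2 = 9.42 × 0.27 / 0.0007279 = 3494 d
  layer 3 (weathered basalt): t_3 = 5.43 × 0.13 / 0.0007279 = 969.7 d
Total t = Σ t_i = 5700 days = 15.61 years.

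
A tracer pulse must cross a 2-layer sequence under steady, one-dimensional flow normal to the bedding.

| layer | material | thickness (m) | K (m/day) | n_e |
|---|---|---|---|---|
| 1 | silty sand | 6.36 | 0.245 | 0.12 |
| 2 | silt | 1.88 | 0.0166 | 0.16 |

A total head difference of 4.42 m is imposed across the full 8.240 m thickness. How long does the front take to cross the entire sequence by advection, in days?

With flow normal to the layers, continuity requires the same specific discharge q through every layer.
Σ(b_i/K_i) = 6.36/0.245 + 1.88/0.0166 = 139.2 d.
q = Δh / Σ(b_i/K_i) = 4.42 / 139.2 = 0.03175 m/day.
In each layer the seepage velocity is v_i = q/n_i, so the layer transit time is t_i = b_i·n_i / q:
  layer 1 (silty sand): t_1 = 6.36 × 0.12 / 0.03175 = 24.04 d
  layer 2 (silt): t_2 = 1.88 × 0.16 / 0.03175 = 9.474 d
Total t = Σ t_i = 33.51 days.

33.5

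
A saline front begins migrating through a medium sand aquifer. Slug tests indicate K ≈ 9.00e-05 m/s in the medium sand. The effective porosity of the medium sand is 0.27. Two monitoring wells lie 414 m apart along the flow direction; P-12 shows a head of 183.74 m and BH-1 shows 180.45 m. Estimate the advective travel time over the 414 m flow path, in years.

4.95

Convert K: 9.00e-05 m/s × 86400 = 7.776 m/day.
Hydraulic gradient i = (183.74 − 180.45) / 414 = 3.29 / 414 = 0.007947.
Darcy flux q = K · i = 7.776 × 0.007947 = 0.06179 m/day.
Seepage velocity v = q / n_e = 0.06179 / 0.27 = 0.2289 m/day.
Travel time t = L / v = 414 / 0.2289 = 1809 days = 4.952 years.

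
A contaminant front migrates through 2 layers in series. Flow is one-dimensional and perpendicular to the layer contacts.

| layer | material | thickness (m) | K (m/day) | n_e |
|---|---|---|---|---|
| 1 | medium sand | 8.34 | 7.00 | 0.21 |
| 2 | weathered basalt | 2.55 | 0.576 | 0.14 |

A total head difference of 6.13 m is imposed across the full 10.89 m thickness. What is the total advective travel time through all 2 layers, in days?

With flow normal to the layers, continuity requires the same specific discharge q through every layer.
Σ(b_i/K_i) = 8.34/7.00 + 2.55/0.576 = 5.619 d.
q = Δh / Σ(b_i/K_i) = 6.13 / 5.619 = 1.091 m/day.
In each layer the seepage velocity is v_i = q/n_i, so the layer transit time is t_i = b_i·n_i / q:
  layer 1 (medium sand): t_1 = 8.34 × 0.21 / 1.091 = 1.605 d
  layer 2 (weathered basalt): t_2 = 2.55 × 0.14 / 1.091 = 0.3272 d
Total t = Σ t_i = 1.932 days.

1.93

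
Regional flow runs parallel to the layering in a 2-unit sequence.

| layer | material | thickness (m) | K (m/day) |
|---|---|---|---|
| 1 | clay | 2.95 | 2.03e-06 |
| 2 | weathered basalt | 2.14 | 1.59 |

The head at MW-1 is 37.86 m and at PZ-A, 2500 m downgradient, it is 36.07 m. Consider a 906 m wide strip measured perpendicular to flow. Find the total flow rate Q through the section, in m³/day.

2.21

Flow is parallel to layering, so each bed carries its own Darcy discharge and the transmissivities add.
Σ(K_i·b_i) = 2.03e-06×2.95 + 1.59×2.14 = 3.403 m²/day.
Hydraulic gradient i = (37.86 − 36.07) / 2500 = 1.79 / 2500 = 0.0007160.
Q = Σ(K_i·b_i) · W · i = 3.403 × 906 × 0.0007160 = 2.207 m³/day.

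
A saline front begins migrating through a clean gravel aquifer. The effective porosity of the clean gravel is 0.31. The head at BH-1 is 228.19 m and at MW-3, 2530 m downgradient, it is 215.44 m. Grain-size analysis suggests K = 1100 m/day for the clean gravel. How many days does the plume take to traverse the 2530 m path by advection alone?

141

Hydraulic gradient i = (228.19 − 215.44) / 2530 = 12.75 / 2530 = 0.005040.
Darcy flux q = K · i = 1100 × 0.005040 = 5.543 m/day.
Seepage velocity v = q / n_e = 5.543 / 0.31 = 17.88 m/day.
Travel time t = L / v = 2530 / 17.88 = 141.5 days.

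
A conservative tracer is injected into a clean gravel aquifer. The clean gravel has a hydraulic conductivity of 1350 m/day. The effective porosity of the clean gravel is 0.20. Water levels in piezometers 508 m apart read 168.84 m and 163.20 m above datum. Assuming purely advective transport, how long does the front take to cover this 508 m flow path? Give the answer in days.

Hydraulic gradient i = (168.84 − 163.20) / 508 = 5.64 / 508 = 0.01110.
Darcy flux q = K · i = 1350 × 0.01110 = 14.99 m/day.
Seepage velocity v = q / n_e = 14.99 / 0.20 = 74.94 m/day.
Travel time t = L / v = 508 / 74.94 = 6.779 days.

6.78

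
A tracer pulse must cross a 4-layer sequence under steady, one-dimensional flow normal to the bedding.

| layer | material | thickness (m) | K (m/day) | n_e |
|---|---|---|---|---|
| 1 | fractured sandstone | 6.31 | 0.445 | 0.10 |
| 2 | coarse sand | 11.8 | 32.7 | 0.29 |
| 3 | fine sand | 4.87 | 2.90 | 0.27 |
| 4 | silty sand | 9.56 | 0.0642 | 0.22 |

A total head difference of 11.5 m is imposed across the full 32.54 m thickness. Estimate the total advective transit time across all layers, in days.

With flow normal to the layers, continuity requires the same specific discharge q through every layer.
Σ(b_i/K_i) = 6.31/0.445 + 11.8/32.7 + 4.87/2.90 + 9.56/0.0642 = 165.1 d.
q = Δh / Σ(b_i/K_i) = 11.5 / 165.1 = 0.06964 m/day.
In each layer the seepage velocity is v_i = q/n_i, so the layer transit time is t_i = b_i·n_i / q:
  layer 1 (fractured sandstone): t_1 = 6.31 × 0.10 / 0.06964 = 9.061 d
  layer 2 (coarse sand): t_2 = 11.8 × 0.29 / 0.06964 = 49.14 d
  layer 3 (fine sand): t_3 = 4.87 × 0.27 / 0.06964 = 18.88 d
  layer 4 (silty sand): t_4 = 9.56 × 0.22 / 0.06964 = 30.20 d
Total t = Σ t_i = 107.3 days.

107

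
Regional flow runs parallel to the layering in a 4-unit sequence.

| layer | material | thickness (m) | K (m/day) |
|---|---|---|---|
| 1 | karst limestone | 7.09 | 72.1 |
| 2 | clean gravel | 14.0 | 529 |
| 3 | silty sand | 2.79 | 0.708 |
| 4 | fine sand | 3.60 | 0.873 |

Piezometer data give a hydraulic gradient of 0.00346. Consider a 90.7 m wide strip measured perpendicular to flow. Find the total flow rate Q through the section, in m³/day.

2490

Flow is parallel to layering, so each bed carries its own Darcy discharge and the transmissivities add.
Σ(K_i·b_i) = 72.1×7.09 + 529×14.0 + 0.708×2.79 + 0.873×3.60 = 7922 m²/day.
Hydraulic gradient i = 0.00346.
Q = Σ(K_i·b_i) · W · i = 7922 × 90.7 × 0.003460 = 2486 m³/day.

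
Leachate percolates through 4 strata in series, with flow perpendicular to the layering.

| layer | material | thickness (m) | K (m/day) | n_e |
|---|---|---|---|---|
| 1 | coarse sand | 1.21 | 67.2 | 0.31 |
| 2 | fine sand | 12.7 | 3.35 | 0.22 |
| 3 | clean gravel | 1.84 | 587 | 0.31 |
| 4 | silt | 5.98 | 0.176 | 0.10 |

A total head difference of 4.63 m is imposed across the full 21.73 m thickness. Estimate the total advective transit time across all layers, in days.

35.4

With flow normal to the layers, continuity requires the same specific discharge q through every layer.
Σ(b_i/K_i) = 1.21/67.2 + 12.7/3.35 + 1.84/587 + 5.98/0.176 = 37.79 d.
q = Δh / Σ(b_i/K_i) = 4.63 / 37.79 = 0.1225 m/day.
In each layer the seepage velocity is v_i = q/n_i, so the layer transit time is t_i = b_i·n_i / q:
  layer 1 (coarse sand): t_1 = 1.21 × 0.31 / 0.1225 = 3.062 d
  layer 2 (fine sand): t_2 = 12.7 × 0.22 / 0.1225 = 22.80 d
  layer 3 (clean gravel): t_3 = 1.84 × 0.31 / 0.1225 = 4.656 d
  layer 4 (silt): t_4 = 5.98 × 0.10 / 0.1225 = 4.881 d
Total t = Σ t_i = 35.40 days.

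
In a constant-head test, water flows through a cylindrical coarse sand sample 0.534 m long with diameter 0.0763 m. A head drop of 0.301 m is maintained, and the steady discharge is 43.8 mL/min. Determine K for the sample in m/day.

Cross-sectional area A = π·(d/2)² = π × (0.0763/2)² = 0.004572 m².
Convert discharge: 43.8 mL/min = 7.300e-07 m³/s.
Darcy's law rearranged: K = Q·L / (A·Δh) = 7.300e-07 × 0.534 / (0.004572 × 0.301) = 0.0002832 m/s = 24.47 m/day.

24.5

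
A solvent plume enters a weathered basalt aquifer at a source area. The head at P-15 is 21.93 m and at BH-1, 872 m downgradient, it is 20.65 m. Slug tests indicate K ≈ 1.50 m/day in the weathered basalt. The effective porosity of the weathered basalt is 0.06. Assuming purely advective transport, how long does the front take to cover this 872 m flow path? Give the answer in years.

Hydraulic gradient i = (21.93 − 20.65) / 872 = 1.28 / 872 = 0.001468.
Darcy flux q = K · i = 1.500 × 0.001468 = 0.002202 m/day.
Seepage velocity v = q / n_e = 0.002202 / 0.06 = 0.03670 m/day.
Travel time t = L / v = 872 / 0.03670 = 23762 days = 65.06 years.

65.1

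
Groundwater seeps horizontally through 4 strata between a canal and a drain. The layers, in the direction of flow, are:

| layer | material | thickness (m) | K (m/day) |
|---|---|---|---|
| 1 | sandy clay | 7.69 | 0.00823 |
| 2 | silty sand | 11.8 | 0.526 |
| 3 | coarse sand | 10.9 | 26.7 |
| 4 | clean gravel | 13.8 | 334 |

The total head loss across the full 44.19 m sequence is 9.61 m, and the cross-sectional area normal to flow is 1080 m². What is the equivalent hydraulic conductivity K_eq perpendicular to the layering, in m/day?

0.0462

Flow is perpendicular to layering, so the layers act in series and the equivalent K is the thickness-weighted harmonic mean.
Total thickness L = 7.69 + 11.8 + 10.9 + 13.8 = 44.19 m.
Σ(b_i/K_i) = 7.69/0.00823 + 11.8/0.526 + 10.9/26.7 + 13.8/334 = 957.3 d.
K_eq = L / Σ(b_i/K_i) = 44.19 / 957.3 = 0.04616 m/day.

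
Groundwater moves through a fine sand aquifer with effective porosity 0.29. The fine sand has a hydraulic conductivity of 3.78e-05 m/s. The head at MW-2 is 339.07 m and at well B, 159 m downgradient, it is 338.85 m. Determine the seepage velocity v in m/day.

0.0156

Convert K: 3.78e-05 m/s × 86400 = 3.266 m/day.
Hydraulic gradient i = (339.07 − 338.85) / 159 = 0.22 / 159 = 0.001384.
Darcy flux q = K · i = 3.266 × 0.001384 = 0.004519 m/day.
Seepage velocity v = q / n_e = 0.004519 / 0.29 = 0.01558 m/day.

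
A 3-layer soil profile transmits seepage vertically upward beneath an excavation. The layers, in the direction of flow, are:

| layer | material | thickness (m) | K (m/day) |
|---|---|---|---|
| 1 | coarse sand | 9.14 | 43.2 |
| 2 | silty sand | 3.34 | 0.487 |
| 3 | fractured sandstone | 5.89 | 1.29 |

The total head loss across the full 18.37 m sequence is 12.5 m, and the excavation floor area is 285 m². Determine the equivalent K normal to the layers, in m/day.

1.58

Flow is perpendicular to layering, so the layers act in series and the equivalent K is the thickness-weighted harmonic mean.
Total thickness L = 9.14 + 3.34 + 5.89 = 18.37 m.
Σ(b_i/K_i) = 9.14/43.2 + 3.34/0.487 + 5.89/1.29 = 11.64 d.
K_eq = L / Σ(b_i/K_i) = 18.37 / 11.64 = 1.579 m/day.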